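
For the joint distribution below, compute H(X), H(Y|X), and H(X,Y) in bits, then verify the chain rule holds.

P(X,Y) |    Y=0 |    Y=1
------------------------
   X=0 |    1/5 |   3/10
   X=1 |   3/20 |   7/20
H(X,Y) = 1.9261, H(X) = 1.0000, H(Y|X) = 0.9261 (all in bits)

Chain rule: H(X,Y) = H(X) + H(Y|X)

Left side — joint entropy directly:
H(X,Y) = -Σ p(x,y) log p(x,y) = 1.9261 bits

Right side — compute H(Y|X) from the conditional distributions:
P(X) = (1/2, 1/2), so H(X) = 1.0000 bits
H(Y|X) = Σ_x P(X=x) · H(Y|X=x):
  P(Y|X=0) = (2/5, 3/5), H(Y|X=0) = 0.9710, weight P(X=0) = 1/2
  P(Y|X=1) = (3/10, 7/10), H(Y|X=1) = 0.8813, weight P(X=1) = 1/2
H(Y|X) = 0.9261 bits

H(X) + H(Y|X) = 1.0000 + 0.9261 = 1.9261 bits

Both sides equal 1.9261 bits. ✓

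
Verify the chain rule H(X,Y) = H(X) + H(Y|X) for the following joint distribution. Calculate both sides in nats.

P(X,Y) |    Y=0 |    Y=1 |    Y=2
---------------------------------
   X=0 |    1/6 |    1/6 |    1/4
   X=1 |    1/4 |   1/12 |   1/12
H(X,Y) = 1.7046, H(X) = 0.6792, H(Y|X) = 1.0254 (all in nats)

Chain rule: H(X,Y) = H(X) + H(Y|X)

Left side — joint entropy directly:
H(X,Y) = -Σ p(x,y) log p(x,y) = 1.7046 nats

Right side — compute H(Y|X) from the conditional distributions:
P(X) = (7/12, 5/12), so H(X) = 0.6792 nats
H(Y|X) = Σ_x P(X=x) · H(Y|X=x):
  P(Y|X=0) = (2/7, 2/7, 3/7), H(Y|X=0) = 1.0790, weight P(X=0) = 7/12
  P(Y|X=1) = (3/5, 1/5, 1/5), H(Y|X=1) = 0.9503, weight P(X=1) = 5/12
H(Y|X) = 1.0254 nats

H(X) + H(Y|X) = 0.6792 + 1.0254 = 1.7046 nats

Both sides equal 1.7046 nats. ✓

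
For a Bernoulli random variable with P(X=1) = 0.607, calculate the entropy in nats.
0.6701 nats

The binary entropy function is:
H(p) = -p log(p) - (1-p) log(1-p)

H(0.607) = -0.607 × log_e(0.607) - 0.393 × log_e(0.393)
H(0.607) = 0.6701 nats

Note: Binary entropy is maximized at p=0.5 (H=1 bit) and minimized at p=0 or p=1 (H=0).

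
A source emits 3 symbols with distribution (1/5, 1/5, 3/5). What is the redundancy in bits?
0.2140 bits

Redundancy measures how far a source is from maximum entropy:
R = H_max - H(X)

Maximum entropy for 3 symbols: H_max = log_2(3) = 1.5850 bits
Actual entropy: H(X) = 1.3710 bits
Redundancy: R = 1.5850 - 1.3710 = 0.2140 bits

This redundancy represents potential for compression: the source could be compressed by 0.2140 bits per symbol.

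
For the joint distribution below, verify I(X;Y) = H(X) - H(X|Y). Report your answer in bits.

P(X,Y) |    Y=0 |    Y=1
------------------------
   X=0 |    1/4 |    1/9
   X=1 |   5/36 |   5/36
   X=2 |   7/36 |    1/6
I(X;Y) = 0.0210 bits

Mutual information has multiple equivalent forms:
- I(X;Y) = H(X) - H(X|Y)
- I(X;Y) = H(Y) - H(Y|X)
- I(X;Y) = H(X) + H(Y) - H(X,Y)

Computing all quantities:
H(X) = 1.5746, H(Y) = 0.9799, H(X,Y) = 2.5335
H(X|Y) = 1.5537, H(Y|X) = 0.9589

Verification:
H(X) - H(X|Y) = 1.5746 - 1.5537 = 0.0210
H(Y) - H(Y|X) = 0.9799 - 0.9589 = 0.0210
H(X) + H(Y) - H(X,Y) = 1.5746 + 0.9799 - 2.5335 = 0.0210

All forms give I(X;Y) = 0.0210 bits. ✓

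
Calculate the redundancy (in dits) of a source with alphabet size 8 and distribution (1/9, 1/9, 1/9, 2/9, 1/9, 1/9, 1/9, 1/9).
0.0157 dits

Redundancy measures how far a source is from maximum entropy:
R = H_max - H(X)

Maximum entropy for 8 symbols: H_max = log_10(8) = 0.9031 dits
Actual entropy: H(X) = 0.8873 dits
Redundancy: R = 0.9031 - 0.8873 = 0.0157 dits

This redundancy represents potential for compression: the source could be compressed by 0.0157 dits per symbol.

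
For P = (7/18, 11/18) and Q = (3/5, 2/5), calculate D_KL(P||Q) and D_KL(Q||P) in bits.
D_KL(P||Q) = 0.1304, D_KL(Q||P) = 0.1308

KL divergence is not symmetric: D_KL(P||Q) ≠ D_KL(Q||P) in general.

D_KL(P||Q) = 0.1304 bits
D_KL(Q||P) = 0.1308 bits

No, they are not equal!

This asymmetry is why KL divergence is not a true distance metric.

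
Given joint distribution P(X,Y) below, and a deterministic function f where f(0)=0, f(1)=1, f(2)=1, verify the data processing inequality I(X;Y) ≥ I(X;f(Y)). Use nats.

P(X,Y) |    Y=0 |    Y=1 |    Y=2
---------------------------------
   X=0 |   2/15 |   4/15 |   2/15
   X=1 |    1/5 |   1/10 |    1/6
I(X;Y) = 0.0456, I(X;f(Y)) = 0.0179, inequality holds: 0.0456 ≥ 0.0179

Data Processing Inequality: For any Markov chain X → Y → Z, we have I(X;Y) ≥ I(X;Z).

Here Z = f(Y) is a deterministic function of Y, forming X → Y → Z.

Original I(X;Y) = 0.0456 nats

After applying f:
P(X,Z) where Z=f(Y):
- P(X,Z=0) = P(X,Y=0)
- P(X,Z=1) = P(X,Y=1) + P(X,Y=2)

I(X;Z) = I(X;f(Y)) = 0.0179 nats

Verification: 0.0456 ≥ 0.0179 ✓

Information cannot be created by processing; the function f can only lose information about X.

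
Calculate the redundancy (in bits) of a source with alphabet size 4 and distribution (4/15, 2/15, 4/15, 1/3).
0.0671 bits

Redundancy measures how far a source is from maximum entropy:
R = H_max - H(X)

Maximum entropy for 4 symbols: H_max = log_2(4) = 2.0000 bits
Actual entropy: H(X) = 1.9329 bits
Redundancy: R = 2.0000 - 1.9329 = 0.0671 bits

This redundancy represents potential for compression: the source could be compressed by 0.0671 bits per symbol.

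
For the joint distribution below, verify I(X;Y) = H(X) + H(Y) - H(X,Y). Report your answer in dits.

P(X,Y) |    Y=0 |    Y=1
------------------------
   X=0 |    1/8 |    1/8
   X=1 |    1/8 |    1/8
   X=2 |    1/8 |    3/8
I(X;Y) = 0.0147 dits

Mutual information has multiple equivalent forms:
- I(X;Y) = H(X) - H(X|Y)
- I(X;Y) = H(Y) - H(Y|X)
- I(X;Y) = H(X) + H(Y) - H(X,Y)

Computing all quantities:
H(X) = 0.4515, H(Y) = 0.2873, H(X,Y) = 0.7242
H(X|Y) = 0.4369, H(Y|X) = 0.2726

Verification:
H(X) - H(X|Y) = 0.4515 - 0.4369 = 0.0147
H(Y) - H(Y|X) = 0.2873 - 0.2726 = 0.0147
H(X) + H(Y) - H(X,Y) = 0.4515 + 0.2873 - 0.7242 = 0.0147

All forms give I(X;Y) = 0.0147 dits. ✓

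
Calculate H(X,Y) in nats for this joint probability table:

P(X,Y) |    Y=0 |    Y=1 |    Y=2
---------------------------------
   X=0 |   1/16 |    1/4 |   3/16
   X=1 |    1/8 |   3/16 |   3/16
1.7214 nats

Joint entropy is H(X,Y) = -Σ_{x,y} p(x,y) log p(x,y).

Summing over all non-zero entries:
H(X,Y) = -[1/16·log_e(1/16) + 1/4·log_e(1/4) + 3/16·log_e(3/16) + 1/8·log_e(1/8) + 3/16·log_e(3/16) + 3/16·log_e(3/16)]
H(X,Y) = 1.7214 nats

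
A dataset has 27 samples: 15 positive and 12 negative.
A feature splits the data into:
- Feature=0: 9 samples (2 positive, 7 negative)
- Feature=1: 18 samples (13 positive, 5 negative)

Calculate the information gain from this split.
0.1681 bits

Information Gain = H(Y) - H(Y|Feature)

Before split:
P(positive) = 15/27 = 0.5556
H(Y) = 0.9911 bits

After split:
Feature=0: H = 0.7642 bits (weight = 9/27)
Feature=1: H = 0.8524 bits (weight = 18/27)
H(Y|Feature) = (9/27)×0.7642 + (18/27)×0.8524 = 0.8230 bits

Information Gain = 0.9911 - 0.8230 = 0.1681 bits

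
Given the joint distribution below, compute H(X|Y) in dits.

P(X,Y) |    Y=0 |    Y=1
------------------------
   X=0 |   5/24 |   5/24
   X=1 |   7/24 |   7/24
0.2950 dits

Using the chain rule: H(X|Y) = H(X,Y) - H(Y)

First, compute H(X,Y) = 0.5960 dits

Marginal P(Y) = (1/2, 1/2)
H(Y) = 0.3010 dits

H(X|Y) = H(X,Y) - H(Y) = 0.5960 - 0.3010 = 0.2950 dits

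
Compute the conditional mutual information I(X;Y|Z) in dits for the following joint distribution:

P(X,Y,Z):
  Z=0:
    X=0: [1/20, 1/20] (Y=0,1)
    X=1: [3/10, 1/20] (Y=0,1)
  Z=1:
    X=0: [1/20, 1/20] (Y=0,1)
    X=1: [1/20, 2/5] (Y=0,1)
0.0261 dits

Conditional mutual information: I(X;Y|Z) = H(X|Z) + H(Y|Z) - H(X,Y|Z)

H(Z) = 0.2989
H(X,Z) = 0.5156 → H(X|Z) = 0.2168
H(Y,Z) = 0.5156 → H(Y|Z) = 0.2168
H(X,Y,Z) = 0.7063 → H(X,Y|Z) = 0.4075

I(X;Y|Z) = 0.2168 + 0.2168 - 0.4075 = 0.0261 dits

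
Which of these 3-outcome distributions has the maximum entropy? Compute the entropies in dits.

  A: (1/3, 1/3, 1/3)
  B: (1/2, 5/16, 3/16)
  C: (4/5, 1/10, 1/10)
A

For a discrete distribution over n outcomes, entropy is maximized by the uniform distribution.

Computing entropies:
H(A) = 0.4771 dits
H(B) = 0.4447 dits
H(C) = 0.2775 dits

The uniform distribution (where all probabilities equal 1/3) achieves the maximum entropy of log_10(3) = 0.4771 dits.

Distribution A has the highest entropy.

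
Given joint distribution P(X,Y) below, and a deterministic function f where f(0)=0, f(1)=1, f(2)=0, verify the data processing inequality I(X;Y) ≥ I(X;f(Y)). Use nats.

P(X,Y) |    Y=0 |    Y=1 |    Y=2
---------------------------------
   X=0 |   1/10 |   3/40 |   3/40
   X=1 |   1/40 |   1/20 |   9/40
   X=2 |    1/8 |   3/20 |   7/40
I(X;Y) = 0.0764, I(X;f(Y)) = 0.0139, inequality holds: 0.0764 ≥ 0.0139

Data Processing Inequality: For any Markov chain X → Y → Z, we have I(X;Y) ≥ I(X;Z).

Here Z = f(Y) is a deterministic function of Y, forming X → Y → Z.

Original I(X;Y) = 0.0764 nats

After applying f:
P(X,Z) where Z=f(Y):
- P(X,Z=0) = P(X,Y=0) + P(X,Y=2)
- P(X,Z=1) = P(X,Y=1)

I(X;Z) = I(X;f(Y)) = 0.0139 nats

Verification: 0.0764 ≥ 0.0139 ✓

Information cannot be created by processing; the function f can only lose information about X.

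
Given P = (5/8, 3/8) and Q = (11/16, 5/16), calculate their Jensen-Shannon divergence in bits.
0.0031 bits

Jensen-Shannon divergence is:
JSD(P||Q) = 0.5 × D_KL(P||M) + 0.5 × D_KL(Q||M)
where M = 0.5 × (P + Q) is the mixture distribution.

M = 0.5 × (5/8, 3/8) + 0.5 × (11/16, 5/16) = (21/32, 11/32)

D_KL(P||M) = 0.0031 bits
D_KL(Q||M) = 0.0032 bits

JSD(P||Q) = 0.5 × 0.0031 + 0.5 × 0.0032 = 0.0031 bits

Unlike KL divergence, JSD is symmetric and bounded: 0 ≤ JSD ≤ log(2).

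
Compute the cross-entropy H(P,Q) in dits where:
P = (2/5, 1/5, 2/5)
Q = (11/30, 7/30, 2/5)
0.4599 dits

Cross-entropy: H(P,Q) = -Σ p(x) log q(x)

Alternatively: H(P,Q) = H(P) + D_KL(P||Q)
H(P) = 0.4581 dits
D_KL(P||Q) = 0.0017 dits

H(P,Q) = 0.4581 + 0.0017 = 0.4599 dits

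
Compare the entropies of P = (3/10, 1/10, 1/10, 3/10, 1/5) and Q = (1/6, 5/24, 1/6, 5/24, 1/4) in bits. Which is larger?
Q

Computing entropies in bits:
H(P) = 2.1710
H(Q) = 2.3046

Distribution Q has higher entropy.

Intuition: The distribution closer to uniform (more spread out) has higher entropy.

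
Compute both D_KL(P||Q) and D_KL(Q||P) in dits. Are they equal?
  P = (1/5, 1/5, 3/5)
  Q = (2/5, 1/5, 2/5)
D_KL(P||Q) = 0.0454, D_KL(Q||P) = 0.0500

KL divergence is not symmetric: D_KL(P||Q) ≠ D_KL(Q||P) in general.

D_KL(P||Q) = 0.0454 dits
D_KL(Q||P) = 0.0500 dits

No, they are not equal!

This asymmetry is why KL divergence is not a true distance metric.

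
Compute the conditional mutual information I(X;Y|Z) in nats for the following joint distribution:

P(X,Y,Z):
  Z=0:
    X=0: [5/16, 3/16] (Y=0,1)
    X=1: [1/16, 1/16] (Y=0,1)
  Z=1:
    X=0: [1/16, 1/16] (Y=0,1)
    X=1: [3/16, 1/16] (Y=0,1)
0.0147 nats

Conditional mutual information: I(X;Y|Z) = H(X|Z) + H(Y|Z) - H(X,Y|Z)

H(Z) = 0.6616
H(X,Z) = 1.2130 → H(X|Z) = 0.5514
H(Y,Z) = 1.3209 → H(Y|Z) = 0.6593
H(X,Y,Z) = 1.8577 → H(X,Y|Z) = 1.1961

I(X;Y|Z) = 0.5514 + 0.6593 - 1.1961 = 0.0147 nats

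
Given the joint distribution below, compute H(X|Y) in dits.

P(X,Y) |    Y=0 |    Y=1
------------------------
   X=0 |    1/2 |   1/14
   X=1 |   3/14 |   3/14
0.2593 dits

Using the chain rule: H(X|Y) = H(X,Y) - H(Y)

First, compute H(X,Y) = 0.5191 dits

Marginal P(Y) = (5/7, 2/7)
H(Y) = 0.2598 dits

H(X|Y) = H(X,Y) - H(Y) = 0.5191 - 0.2598 = 0.2593 dits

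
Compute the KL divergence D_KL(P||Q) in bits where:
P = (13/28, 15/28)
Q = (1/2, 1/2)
0.0037 bits

KL divergence: D_KL(P||Q) = Σ p(x) log(p(x)/q(x))

Computing term by term:
  x=0: 13/28 × log_2[(13/28)/(1/2)] = 13/28 × -0.1069 = -0.0496
  x=1: 15/28 × log_2[(15/28)/(1/2)] = 15/28 × 0.0995 = 0.0533

D_KL(P||Q) = 0.0037 bits

Note: KL divergence is always non-negative and equals 0 iff P = Q.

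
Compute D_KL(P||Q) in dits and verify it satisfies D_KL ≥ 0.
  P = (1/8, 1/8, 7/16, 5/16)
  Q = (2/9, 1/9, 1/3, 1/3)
0.0181 dits

KL divergence satisfies the Gibbs inequality: D_KL(P||Q) ≥ 0 for all distributions P, Q.

D_KL(P||Q) = Σ p(x) log(p(x)/q(x))
Term by term:
  x=0: 1/8 × log_10[(1/8)/(2/9)] = -0.0312
  x=1: 1/8 × log_10[(1/8)/(1/9)] = 0.0064
  x=2: 7/16 × log_10[(7/16)/(1/3)] = 0.0517
  x=3: 5/16 × log_10[(5/16)/(1/3)] = -0.0088
D_KL(P||Q) = 0.0181 dits

D_KL(P||Q) = 0.0181 ≥ 0 ✓

This non-negativity is a fundamental property: relative entropy cannot be negative because it measures how different Q is from P.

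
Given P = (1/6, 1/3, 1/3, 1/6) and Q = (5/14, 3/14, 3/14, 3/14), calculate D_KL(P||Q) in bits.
0.1813 bits

KL divergence: D_KL(P||Q) = Σ p(x) log(p(x)/q(x))

Computing term by term:
  x=0: 1/6 × log_2[(1/6)/(5/14)] = 1/6 × -1.0995 = -0.1833
  x=1: 1/3 × log_2[(1/3)/(3/14)] = 1/3 × 0.6374 = 0.2125
  x=2: 1/3 × log_2[(1/3)/(3/14)] = 1/3 × 0.6374 = 0.2125
  x=3: 1/6 × log_2[(1/6)/(3/14)] = 1/6 × -0.3626 = -0.0604

D_KL(P||Q) = 0.1813 bits

Note: KL divergence is always non-negative and equals 0 iff P = Q.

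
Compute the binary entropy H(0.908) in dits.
0.1334 dits

The binary entropy function is:
H(p) = -p log(p) - (1-p) log(1-p)

H(0.908) = -0.908 × log_10(0.908) - 0.092 × log_10(0.092)
H(0.908) = 0.1334 dits

Note: Binary entropy is maximized at p=0.5 (H=1 bit) and minimized at p=0 or p=1 (H=0).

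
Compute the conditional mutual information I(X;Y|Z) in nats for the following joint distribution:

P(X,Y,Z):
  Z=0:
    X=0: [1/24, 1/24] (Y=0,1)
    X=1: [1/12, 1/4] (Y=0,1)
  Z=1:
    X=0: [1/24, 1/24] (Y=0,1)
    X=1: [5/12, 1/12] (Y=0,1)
0.0294 nats

Conditional mutual information: I(X;Y|Z) = H(X|Z) + H(Y|Z) - H(X,Y|Z)

H(Z) = 0.6792
H(X,Z) = 1.1269 → H(X|Z) = 0.4477
H(Y,Z) = 1.2368 → H(Y|Z) = 0.5576
H(X,Y,Z) = 1.6552 → H(X,Y|Z) = 0.9760

I(X;Y|Z) = 0.4477 + 0.5576 - 0.9760 = 0.0294 nats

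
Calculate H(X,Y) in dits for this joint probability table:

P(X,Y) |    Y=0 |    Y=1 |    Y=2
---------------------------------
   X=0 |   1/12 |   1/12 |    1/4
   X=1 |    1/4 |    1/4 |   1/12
0.7213 dits

Joint entropy is H(X,Y) = -Σ_{x,y} p(x,y) log p(x,y).

Summing over all non-zero entries:
H(X,Y) = -[1/12·log_10(1/12) + 1/12·log_10(1/12) + 1/4·log_10(1/4) + 1/4·log_10(1/4) + 1/4·log_10(1/4) + 1/12·log_10(1/12)]
H(X,Y) = 0.7213 dits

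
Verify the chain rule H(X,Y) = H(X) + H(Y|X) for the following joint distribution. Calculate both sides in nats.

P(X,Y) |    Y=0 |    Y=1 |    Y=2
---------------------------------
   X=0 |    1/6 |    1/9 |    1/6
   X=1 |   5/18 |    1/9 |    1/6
H(X,Y) = 1.7400, H(X) = 0.6870, H(Y|X) = 1.0530 (all in nats)

Chain rule: H(X,Y) = H(X) + H(Y|X)

Left side — joint entropy directly:
H(X,Y) = -Σ p(x,y) log p(x,y) = 1.7400 nats

Right side — compute H(Y|X) from the conditional distributions:
P(X) = (4/9, 5/9), so H(X) = 0.6870 nats
H(Y|X) = Σ_x P(X=x) · H(Y|X=x):
  P(Y|X=0) = (3/8, 1/4, 3/8), H(Y|X=0) = 1.0822, weight P(X=0) = 4/9
  P(Y|X=1) = (1/2, 1/5, 3/10), H(Y|X=1) = 1.0297, weight P(X=1) = 5/9
H(Y|X) = 1.0530 nats

H(X) + H(Y|X) = 0.6870 + 1.0530 = 1.7400 nats

Both sides equal 1.7400 nats. ✓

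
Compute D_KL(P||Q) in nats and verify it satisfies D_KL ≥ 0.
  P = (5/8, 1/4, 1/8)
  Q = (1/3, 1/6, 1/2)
0.3210 nats

KL divergence satisfies the Gibbs inequality: D_KL(P||Q) ≥ 0 for all distributions P, Q.

D_KL(P||Q) = Σ p(x) log(p(x)/q(x))
Term by term:
  x=0: 5/8 × log_e[(5/8)/(1/3)] = 0.3929
  x=1: 1/4 × log_e[(1/4)/(1/6)] = 0.1014
  x=2: 1/8 × log_e[(1/8)/(1/2)] = -0.1733
D_KL(P||Q) = 0.3210 nats

D_KL(P||Q) = 0.3210 ≥ 0 ✓

This non-negativity is a fundamental property: relative entropy cannot be negative because it measures how different Q is from P.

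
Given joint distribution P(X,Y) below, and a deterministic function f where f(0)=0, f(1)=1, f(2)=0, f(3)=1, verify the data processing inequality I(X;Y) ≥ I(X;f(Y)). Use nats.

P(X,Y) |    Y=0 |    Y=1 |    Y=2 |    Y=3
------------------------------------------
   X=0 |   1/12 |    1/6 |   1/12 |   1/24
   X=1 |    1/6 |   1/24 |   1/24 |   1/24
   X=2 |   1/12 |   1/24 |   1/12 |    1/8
I(X;Y) = 0.1122, I(X;f(Y)) = 0.0265, inequality holds: 0.1122 ≥ 0.0265

Data Processing Inequality: For any Markov chain X → Y → Z, we have I(X;Y) ≥ I(X;Z).

Here Z = f(Y) is a deterministic function of Y, forming X → Y → Z.

Original I(X;Y) = 0.1122 nats

After applying f:
P(X,Z) where Z=f(Y):
- P(X,Z=0) = P(X,Y=0) + P(X,Y=2)
- P(X,Z=1) = P(X,Y=1) + P(X,Y=3)

I(X;Z) = I(X;f(Y)) = 0.0265 nats

Verification: 0.1122 ≥ 0.0265 ✓

Information cannot be created by processing; the function f can only lose information about X.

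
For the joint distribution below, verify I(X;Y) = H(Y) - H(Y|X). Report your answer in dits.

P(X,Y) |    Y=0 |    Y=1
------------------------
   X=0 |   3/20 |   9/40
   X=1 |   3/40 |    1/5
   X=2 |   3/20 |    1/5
I(X;Y) = 0.0039 dits

Mutual information has multiple equivalent forms:
- I(X;Y) = H(X) - H(X|Y)
- I(X;Y) = H(Y) - H(Y|X)
- I(X;Y) = H(X) + H(Y) - H(X,Y)

Computing all quantities:
H(X) = 0.4735, H(Y) = 0.2873, H(X,Y) = 0.7569
H(X|Y) = 0.4696, H(Y|X) = 0.2834

Verification:
H(X) - H(X|Y) = 0.4735 - 0.4696 = 0.0039
H(Y) - H(Y|X) = 0.2873 - 0.2834 = 0.0039
H(X) + H(Y) - H(X,Y) = 0.4735 + 0.2873 - 0.7569 = 0.0039

All forms give I(X;Y) = 0.0039 dits. ✓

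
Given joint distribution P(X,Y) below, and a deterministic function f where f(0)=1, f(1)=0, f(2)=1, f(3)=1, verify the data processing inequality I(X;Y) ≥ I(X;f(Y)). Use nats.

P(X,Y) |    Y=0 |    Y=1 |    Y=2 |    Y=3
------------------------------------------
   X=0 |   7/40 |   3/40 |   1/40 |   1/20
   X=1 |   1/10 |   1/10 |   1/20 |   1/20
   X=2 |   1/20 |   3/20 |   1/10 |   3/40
I(X;Y) = 0.0746, I(X;f(Y)) = 0.0117, inequality holds: 0.0746 ≥ 0.0117

Data Processing Inequality: For any Markov chain X → Y → Z, we have I(X;Y) ≥ I(X;Z).

Here Z = f(Y) is a deterministic function of Y, forming X → Y → Z.

Original I(X;Y) = 0.0746 nats

After applying f:
P(X,Z) where Z=f(Y):
- P(X,Z=0) = P(X,Y=1)
- P(X,Z=1) = P(X,Y=0) + P(X,Y=2) + P(X,Y=3)

I(X;Z) = I(X;f(Y)) = 0.0117 nats

Verification: 0.0746 ≥ 0.0117 ✓

Information cannot be created by processing; the function f can only lose information about X.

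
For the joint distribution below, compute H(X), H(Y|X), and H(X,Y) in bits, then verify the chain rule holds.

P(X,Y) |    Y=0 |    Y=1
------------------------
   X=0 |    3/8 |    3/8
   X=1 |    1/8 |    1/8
H(X,Y) = 1.8113, H(X) = 0.8113, H(Y|X) = 1.0000 (all in bits)

Chain rule: H(X,Y) = H(X) + H(Y|X)

Left side — joint entropy directly:
H(X,Y) = -Σ p(x,y) log p(x,y) = 1.8113 bits

Right side — compute H(Y|X) from the conditional distributions:
P(X) = (3/4, 1/4), so H(X) = 0.8113 bits
H(Y|X) = Σ_x P(X=x) · H(Y|X=x):
  P(Y|X=0) = (1/2, 1/2), H(Y|X=0) = 1.0000, weight P(X=0) = 3/4
  P(Y|X=1) = (1/2, 1/2), H(Y|X=1) = 1.0000, weight P(X=1) = 1/4
H(Y|X) = 1.0000 bits

H(X) + H(Y|X) = 0.8113 + 1.0000 = 1.8113 bits

Both sides equal 1.8113 bits. ✓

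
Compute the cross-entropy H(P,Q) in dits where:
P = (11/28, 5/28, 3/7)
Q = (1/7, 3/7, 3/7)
0.5554 dits

Cross-entropy: H(P,Q) = -Σ p(x) log q(x)

Alternatively: H(P,Q) = H(P) + D_KL(P||Q)
H(P) = 0.4507 dits
D_KL(P||Q) = 0.1047 dits

H(P,Q) = 0.4507 + 0.1047 = 0.5554 dits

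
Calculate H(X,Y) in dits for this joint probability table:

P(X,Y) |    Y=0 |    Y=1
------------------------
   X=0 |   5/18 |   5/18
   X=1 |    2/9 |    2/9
0.5994 dits

Joint entropy is H(X,Y) = -Σ_{x,y} p(x,y) log p(x,y).

Summing over all non-zero entries:
H(X,Y) = -[5/18·log_10(5/18) + 5/18·log_10(5/18) + 2/9·log_10(2/9) + 2/9·log_10(2/9)]
H(X,Y) = 0.5994 dits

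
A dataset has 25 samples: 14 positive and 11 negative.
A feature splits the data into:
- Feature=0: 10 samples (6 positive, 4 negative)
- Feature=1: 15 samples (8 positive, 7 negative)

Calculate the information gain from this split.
0.0031 bits

Information Gain = H(Y) - H(Y|Feature)

Before split:
P(positive) = 14/25 = 0.5600
H(Y) = 0.9896 bits

After split:
Feature=0: H = 0.9710 bits (weight = 10/25)
Feature=1: H = 0.9968 bits (weight = 15/25)
H(Y|Feature) = (10/25)×0.9710 + (15/25)×0.9968 = 0.9865 bits

Information Gain = 0.9896 - 0.9865 = 0.0031 bits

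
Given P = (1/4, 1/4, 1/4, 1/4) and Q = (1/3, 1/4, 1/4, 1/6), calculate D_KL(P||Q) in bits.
0.0425 bits

KL divergence: D_KL(P||Q) = Σ p(x) log(p(x)/q(x))

Computing term by term:
  x=0: 1/4 × log_2[(1/4)/(1/3)] = 1/4 × -0.4150 = -0.1038
  x=1: 1/4 × log_2[(1/4)/(1/4)] = 1/4 × 0.0000 = 0.0000
  x=2: 1/4 × log_2[(1/4)/(1/4)] = 1/4 × 0.0000 = 0.0000
  x=3: 1/4 × log_2[(1/4)/(1/6)] = 1/4 × 0.5850 = 0.1462

D_KL(P||Q) = 0.0425 bits

Note: KL divergence is always non-negative and equals 0 iff P = Q.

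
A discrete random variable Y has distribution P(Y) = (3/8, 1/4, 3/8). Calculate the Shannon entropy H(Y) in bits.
1.5613 bits

Shannon entropy is H(X) = -Σ p(x) log p(x).

For P = (3/8, 1/4, 3/8):
H = -3/8 × log_2(3/8) -1/4 × log_2(1/4) -3/8 × log_2(3/8)
H = 1.5613 bits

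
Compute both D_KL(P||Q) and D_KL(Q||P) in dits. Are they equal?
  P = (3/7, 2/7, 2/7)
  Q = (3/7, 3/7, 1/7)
D_KL(P||Q) = 0.0357, D_KL(Q||P) = 0.0325

KL divergence is not symmetric: D_KL(P||Q) ≠ D_KL(Q||P) in general.

D_KL(P||Q) = 0.0357 dits
D_KL(Q||P) = 0.0325 dits

No, they are not equal!

This asymmetry is why KL divergence is not a true distance metric.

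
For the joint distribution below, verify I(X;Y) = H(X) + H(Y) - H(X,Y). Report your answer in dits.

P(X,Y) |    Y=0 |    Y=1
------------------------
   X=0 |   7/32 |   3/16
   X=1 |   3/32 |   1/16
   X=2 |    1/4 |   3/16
I(X;Y) = 0.0004 dits

Mutual information has multiple equivalent forms:
- I(X;Y) = H(X) - H(X|Y)
- I(X;Y) = H(Y) - H(Y|X)
- I(X;Y) = H(X) + H(Y) - H(X,Y)

Computing all quantities:
H(X) = 0.4420, H(Y) = 0.2976, H(X,Y) = 0.7392
H(X|Y) = 0.4415, H(Y|X) = 0.2972

Verification:
H(X) - H(X|Y) = 0.4420 - 0.4415 = 0.0004
H(Y) - H(Y|X) = 0.2976 - 0.2972 = 0.0004
H(X) + H(Y) - H(X,Y) = 0.4420 + 0.2976 - 0.7392 = 0.0004

All forms give I(X;Y) = 0.0004 dits. ✓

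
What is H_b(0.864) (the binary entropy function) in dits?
0.1727 dits

The binary entropy function is:
H(p) = -p log(p) - (1-p) log(1-p)

H(0.864) = -0.864 × log_10(0.864) - 0.136 × log_10(0.136)
H(0.864) = 0.1727 dits

Note: Binary entropy is maximized at p=0.5 (H=1 bit) and minimized at p=0 or p=1 (H=0).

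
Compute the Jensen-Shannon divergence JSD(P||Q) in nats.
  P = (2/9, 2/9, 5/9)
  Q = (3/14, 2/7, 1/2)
0.0028 nats

Jensen-Shannon divergence is:
JSD(P||Q) = 0.5 × D_KL(P||M) + 0.5 × D_KL(Q||M)
where M = 0.5 × (P + Q) is the mixture distribution.

M = 0.5 × (2/9, 2/9, 5/9) + 0.5 × (3/14, 2/7, 1/2) = (0.218254, 0.253968, 19/36)

D_KL(P||M) = 0.0028 nats
D_KL(Q||M) = 0.0027 nats

JSD(P||Q) = 0.5 × 0.0028 + 0.5 × 0.0027 = 0.0028 nats

Unlike KL divergence, JSD is symmetric and bounded: 0 ≤ JSD ≤ log(2).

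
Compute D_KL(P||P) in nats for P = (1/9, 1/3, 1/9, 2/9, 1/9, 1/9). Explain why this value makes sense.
0.0000 nats

KL divergence satisfies the Gibbs inequality: D_KL(P||Q) ≥ 0 for all distributions P, Q.

D_KL(P||Q) = Σ p(x) log(p(x)/q(x))
Each term is p(x) × log_e(p(x)/p(x)) = p(x) × log_e(1) = 0, so the sum is 0.
D_KL(P||Q) = 0.0000 nats

When P = Q, the KL divergence is exactly 0, as there is no 'divergence' between identical distributions.

This non-negativity is a fundamental property: relative entropy cannot be negative because it measures how different Q is from P.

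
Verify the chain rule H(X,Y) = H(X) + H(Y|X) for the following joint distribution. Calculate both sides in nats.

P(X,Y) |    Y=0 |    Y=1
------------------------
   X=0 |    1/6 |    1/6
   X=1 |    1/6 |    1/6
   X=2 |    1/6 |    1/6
H(X,Y) = 1.7918, H(X) = 1.0986, H(Y|X) = 0.6931 (all in nats)

Chain rule: H(X,Y) = H(X) + H(Y|X)

Left side — joint entropy directly:
H(X,Y) = -Σ p(x,y) log p(x,y) = 1.7918 nats

Right side — compute H(Y|X) from the conditional distributions:
P(X) = (1/3, 1/3, 1/3), so H(X) = 1.0986 nats
H(Y|X) = Σ_x P(X=x) · H(Y|X=x):
  P(Y|X=0) = (1/2, 1/2), H(Y|X=0) = 0.6931, weight P(X=0) = 1/3
  P(Y|X=1) = (1/2, 1/2), H(Y|X=1) = 0.6931, weight P(X=1) = 1/3
  P(Y|X=2) = (1/2, 1/2), H(Y|X=2) = 0.6931, weight P(X=2) = 1/3
H(Y|X) = 0.6931 nats

H(X) + H(Y|X) = 1.0986 + 0.6931 = 1.7918 nats

Both sides equal 1.7918 nats. ✓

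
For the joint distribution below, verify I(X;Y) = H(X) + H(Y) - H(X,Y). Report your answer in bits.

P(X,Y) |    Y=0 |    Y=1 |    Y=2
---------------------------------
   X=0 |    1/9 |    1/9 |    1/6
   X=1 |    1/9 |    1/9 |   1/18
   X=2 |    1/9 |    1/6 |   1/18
I(X;Y) = 0.0570 bits

Mutual information has multiple equivalent forms:
- I(X;Y) = H(X) - H(X|Y)
- I(X;Y) = H(Y) - H(Y|X)
- I(X;Y) = H(X) + H(Y) - H(X,Y)

Computing all quantities:
H(X) = 1.5715, H(Y) = 1.5715, H(X,Y) = 3.0860
H(X|Y) = 1.5145, H(Y|X) = 1.5145

Verification:
H(X) - H(X|Y) = 1.5715 - 1.5145 = 0.0570
H(Y) - H(Y|X) = 1.5715 - 1.5145 = 0.0570
H(X) + H(Y) - H(X,Y) = 1.5715 + 1.5715 - 3.0860 = 0.0570

All forms give I(X;Y) = 0.0570 bits. ✓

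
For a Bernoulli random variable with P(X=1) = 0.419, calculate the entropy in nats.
0.6800 nats

The binary entropy function is:
H(p) = -p log(p) - (1-p) log(1-p)

H(0.419) = -0.419 × log_e(0.419) - 0.581 × log_e(0.581)
H(0.419) = 0.6800 nats

Note: Binary entropy is maximized at p=0.5 (H=1 bit) and minimized at p=0 or p=1 (H=0).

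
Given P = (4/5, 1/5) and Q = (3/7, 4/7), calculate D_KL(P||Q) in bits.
0.4175 bits

KL divergence: D_KL(P||Q) = Σ p(x) log(p(x)/q(x))

Computing term by term:
  x=0: 4/5 × log_2[(4/5)/(3/7)] = 4/5 × 0.9005 = 0.7204
  x=1: 1/5 × log_2[(1/5)/(4/7)] = 1/5 × -1.5146 = -0.3029

D_KL(P||Q) = 0.4175 bits

Note: KL divergence is always non-negative and equals 0 iff P = Q.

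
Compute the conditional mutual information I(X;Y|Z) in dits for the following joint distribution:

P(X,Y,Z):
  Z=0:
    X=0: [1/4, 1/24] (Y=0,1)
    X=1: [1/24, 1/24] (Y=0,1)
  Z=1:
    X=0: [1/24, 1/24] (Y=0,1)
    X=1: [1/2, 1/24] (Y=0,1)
0.0269 dits

Conditional mutual information: I(X;Y|Z) = H(X|Z) + H(Y|Z) - H(X,Y|Z)

H(Z) = 0.2873
H(X,Z) = 0.4802 → H(X|Z) = 0.1929
H(Y,Z) = 0.4802 → H(Y|Z) = 0.1929
H(X,Y,Z) = 0.6461 → H(X,Y|Z) = 0.3588

I(X;Y|Z) = 0.1929 + 0.1929 - 0.3588 = 0.0269 dits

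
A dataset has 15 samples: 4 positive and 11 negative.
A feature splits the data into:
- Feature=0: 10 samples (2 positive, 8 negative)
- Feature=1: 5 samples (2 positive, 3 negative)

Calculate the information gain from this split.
0.0317 bits

Information Gain = H(Y) - H(Y|Feature)

Before split:
P(positive) = 4/15 = 0.2667
H(Y) = 0.8366 bits

After split:
Feature=0: H = 0.7219 bits (weight = 10/15)
Feature=1: H = 0.9710 bits (weight = 5/15)
H(Y|Feature) = (10/15)×0.7219 + (5/15)×0.9710 = 0.8049 bits

Information Gain = 0.8366 - 0.8049 = 0.0317 bits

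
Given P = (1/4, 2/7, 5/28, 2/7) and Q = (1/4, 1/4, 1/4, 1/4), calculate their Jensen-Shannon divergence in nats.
0.0042 nats

Jensen-Shannon divergence is:
JSD(P||Q) = 0.5 × D_KL(P||M) + 0.5 × D_KL(Q||M)
where M = 0.5 × (P + Q) is the mixture distribution.

M = 0.5 × (1/4, 2/7, 5/28, 2/7) + 0.5 × (1/4, 1/4, 1/4, 1/4) = (1/4, 0.267857, 3/14, 0.267857)

D_KL(P||M) = 0.0043 nats
D_KL(Q||M) = 0.0040 nats

JSD(P||Q) = 0.5 × 0.0043 + 0.5 × 0.0040 = 0.0042 nats

Unlike KL divergence, JSD is symmetric and bounded: 0 ≤ JSD ≤ log(2).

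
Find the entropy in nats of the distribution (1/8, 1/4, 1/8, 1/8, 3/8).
1.4942 nats

Shannon entropy is H(X) = -Σ p(x) log p(x).

For P = (1/8, 1/4, 1/8, 1/8, 3/8):
H = -1/8 × log_e(1/8) -1/4 × log_e(1/4) -1/8 × log_e(1/8) -1/8 × log_e(1/8) -3/8 × log_e(3/8)
H = 1.4942 nats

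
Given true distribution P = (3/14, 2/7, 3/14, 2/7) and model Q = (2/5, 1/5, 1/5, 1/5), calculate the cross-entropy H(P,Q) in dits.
0.6345 dits

Cross-entropy: H(P,Q) = -Σ p(x) log q(x)

Alternatively: H(P,Q) = H(P) + D_KL(P||Q)
H(P) = 0.5976 dits
D_KL(P||Q) = 0.0369 dits

H(P,Q) = 0.5976 + 0.0369 = 0.6345 dits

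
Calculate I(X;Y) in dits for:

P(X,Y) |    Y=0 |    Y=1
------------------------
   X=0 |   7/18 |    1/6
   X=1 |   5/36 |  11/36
0.0331 dits

Mutual information: I(X;Y) = H(X) + H(Y) - H(X,Y)

Marginals:
P(X) = (5/9, 4/9), H(X) = 0.2983 dits
P(Y) = (19/36, 17/36), H(Y) = 0.3004 dits

Joint entropy: H(X,Y) = 0.5656 dits

I(X;Y) = 0.2983 + 0.3004 - 0.5656 = 0.0331 dits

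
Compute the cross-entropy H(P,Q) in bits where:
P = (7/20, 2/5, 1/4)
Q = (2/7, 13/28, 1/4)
1.5753 bits

Cross-entropy: H(P,Q) = -Σ p(x) log q(x)

Alternatively: H(P,Q) = H(P) + D_KL(P||Q)
H(P) = 1.5589 bits
D_KL(P||Q) = 0.0165 bits

H(P,Q) = 1.5589 + 0.0165 = 1.5753 bits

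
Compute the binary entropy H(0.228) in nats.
0.5368 nats

The binary entropy function is:
H(p) = -p log(p) - (1-p) log(1-p)

H(0.228) = -0.228 × log_e(0.228) - 0.772 × log_e(0.772)
H(0.228) = 0.5368 nats

Note: Binary entropy is maximized at p=0.5 (H=1 bit) and minimized at p=0 or p=1 (H=0).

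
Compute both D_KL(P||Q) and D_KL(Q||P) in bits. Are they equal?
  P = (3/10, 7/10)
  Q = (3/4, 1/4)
D_KL(P||Q) = 0.6432, D_KL(Q||P) = 0.6201

KL divergence is not symmetric: D_KL(P||Q) ≠ D_KL(Q||P) in general.

D_KL(P||Q) = 0.6432 bits
D_KL(Q||P) = 0.6201 bits

No, they are not equal!

This asymmetry is why KL divergence is not a true distance metric.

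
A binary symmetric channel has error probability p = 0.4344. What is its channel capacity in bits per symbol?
0.0125 bits

For a binary symmetric channel (BSC) with error probability p:
Capacity C = 1 - H(p) bits per symbol

where H(p) = -p log₂(p) - (1-p) log₂(1-p) is the binary entropy function.

H(0.4344) = 0.9875 bits
C = 1 - 0.9875 = 0.0125 bits per symbol

This means we can reliably transmit up to 0.0125 bits of information per channel use.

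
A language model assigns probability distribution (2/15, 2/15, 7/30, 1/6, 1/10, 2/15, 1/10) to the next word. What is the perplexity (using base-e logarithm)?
6.7172

Perplexity is e^H (or exp(H) for natural log).

First, H = -Σ p log p = 1.9047 nats
Perplexity = e^1.9047 = 6.7172

Interpretation: The model's uncertainty is equivalent to choosing uniformly among 6.7 options.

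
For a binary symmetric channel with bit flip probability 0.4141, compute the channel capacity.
0.0214 bits

For a binary symmetric channel (BSC) with error probability p:
Capacity C = 1 - H(p) bits per symbol

where H(p) = -p log₂(p) - (1-p) log₂(1-p) is the binary entropy function.

H(0.4141) = 0.9786 bits
C = 1 - 0.9786 = 0.0214 bits per symbol

This means we can reliably transmit up to 0.0214 bits of information per channel use.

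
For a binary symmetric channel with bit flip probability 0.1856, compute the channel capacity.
0.3078 bits

For a binary symmetric channel (BSC) with error probability p:
Capacity C = 1 - H(p) bits per symbol

where H(p) = -p log₂(p) - (1-p) log₂(1-p) is the binary entropy function.

H(0.1856) = 0.6922 bits
C = 1 - 0.6922 = 0.3078 bits per symbol

This means we can reliably transmit up to 0.3078 bits of information per channel use.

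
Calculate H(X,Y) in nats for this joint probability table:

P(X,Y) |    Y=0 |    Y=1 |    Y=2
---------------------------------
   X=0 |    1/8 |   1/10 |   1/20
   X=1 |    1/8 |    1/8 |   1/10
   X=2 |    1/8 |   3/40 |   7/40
2.1493 nats

Joint entropy is H(X,Y) = -Σ_{x,y} p(x,y) log p(x,y).

Summing over all non-zero entries:
H(X,Y) = -[1/8·log_e(1/8) + 1/10·log_e(1/10) + 1/20·log_e(1/20) + 1/8·log_e(1/8) + 1/8·log_e(1/8) + 1/10·log_e(1/10) + 1/8·log_e(1/8) + 3/40·log_e(3/40) + 7/40·log_e(7/40)]
H(X,Y) = 2.1493 nats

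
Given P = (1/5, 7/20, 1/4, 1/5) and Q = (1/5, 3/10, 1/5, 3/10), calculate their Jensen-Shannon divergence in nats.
0.0074 nats

Jensen-Shannon divergence is:
JSD(P||Q) = 0.5 × D_KL(P||M) + 0.5 × D_KL(Q||M)
where M = 0.5 × (P + Q) is the mixture distribution.

M = 0.5 × (1/5, 7/20, 1/4, 1/5) + 0.5 × (1/5, 3/10, 1/5, 3/10) = (1/5, 13/40, 9/40, 1/4)

D_KL(P||M) = 0.0076 nats
D_KL(Q||M) = 0.0071 nats

JSD(P||Q) = 0.5 × 0.0076 + 0.5 × 0.0071 = 0.0074 nats

Unlike KL divergence, JSD is symmetric and bounded: 0 ≤ JSD ≤ log(2).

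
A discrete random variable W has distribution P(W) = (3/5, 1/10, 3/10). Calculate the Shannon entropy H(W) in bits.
1.2955 bits

Shannon entropy is H(X) = -Σ p(x) log p(x).

For P = (3/5, 1/10, 3/10):
H = -3/5 × log_2(3/5) -1/10 × log_2(1/10) -3/10 × log_2(3/10)
H = 1.2955 bits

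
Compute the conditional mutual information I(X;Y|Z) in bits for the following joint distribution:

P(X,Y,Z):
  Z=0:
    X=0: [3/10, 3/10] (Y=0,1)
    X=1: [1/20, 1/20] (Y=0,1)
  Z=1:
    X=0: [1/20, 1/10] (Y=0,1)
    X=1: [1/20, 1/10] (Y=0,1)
0.0000 bits

Conditional mutual information: I(X;Y|Z) = H(X|Z) + H(Y|Z) - H(X,Y|Z)

H(Z) = 0.8813
H(X,Z) = 1.5955 → H(X|Z) = 0.7142
H(Y,Z) = 1.8568 → H(Y|Z) = 0.9755
H(X,Y,Z) = 2.5710 → H(X,Y|Z) = 1.6897

I(X;Y|Z) = 0.7142 + 0.9755 - 1.6897 = 0.0000 bits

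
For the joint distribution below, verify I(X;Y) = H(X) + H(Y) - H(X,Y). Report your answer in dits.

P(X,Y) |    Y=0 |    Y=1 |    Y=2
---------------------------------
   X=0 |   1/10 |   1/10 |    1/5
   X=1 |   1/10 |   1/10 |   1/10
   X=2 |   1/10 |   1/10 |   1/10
I(X;Y) = 0.0060 dits

Mutual information has multiple equivalent forms:
- I(X;Y) = H(X) - H(X|Y)
- I(X;Y) = H(Y) - H(Y|X)
- I(X;Y) = H(X) + H(Y) - H(X,Y)

Computing all quantities:
H(X) = 0.4729, H(Y) = 0.4729, H(X,Y) = 0.9398
H(X|Y) = 0.4669, H(Y|X) = 0.4669

Verification:
H(X) - H(X|Y) = 0.4729 - 0.4669 = 0.0060
H(Y) - H(Y|X) = 0.4729 - 0.4669 = 0.0060
H(X) + H(Y) - H(X,Y) = 0.4729 + 0.4729 - 0.9398 = 0.0060

All forms give I(X;Y) = 0.0060 dits. ✓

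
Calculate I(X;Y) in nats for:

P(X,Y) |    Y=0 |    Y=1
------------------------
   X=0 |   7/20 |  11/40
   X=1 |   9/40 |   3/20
0.0008 nats

Mutual information: I(X;Y) = H(X) + H(Y) - H(X,Y)

Marginals:
P(X) = (5/8, 3/8), H(X) = 0.6616 nats
P(Y) = (23/40, 17/40), H(Y) = 0.6819 nats

Joint entropy: H(X,Y) = 1.3426 nats

I(X;Y) = 0.6616 + 0.6819 - 1.3426 = 0.0008 nats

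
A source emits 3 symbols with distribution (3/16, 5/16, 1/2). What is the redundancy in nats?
0.0747 nats

Redundancy measures how far a source is from maximum entropy:
R = H_max - H(X)

Maximum entropy for 3 symbols: H_max = log_e(3) = 1.0986 nats
Actual entropy: H(X) = 1.0239 nats
Redundancy: R = 1.0986 - 1.0239 = 0.0747 nats

This redundancy represents potential for compression: the source could be compressed by 0.0747 nats per symbol.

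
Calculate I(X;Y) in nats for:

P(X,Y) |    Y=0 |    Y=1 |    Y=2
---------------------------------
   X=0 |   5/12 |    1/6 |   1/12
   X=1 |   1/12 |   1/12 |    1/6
0.0930 nats

Mutual information: I(X;Y) = H(X) + H(Y) - H(X,Y)

Marginals:
P(X) = (2/3, 1/3), H(X) = 0.6365 nats
P(Y) = (1/2, 1/4, 1/4), H(Y) = 1.0397 nats

Joint entropy: H(X,Y) = 1.5833 nats

I(X;Y) = 0.6365 + 1.0397 - 1.5833 = 0.0930 nats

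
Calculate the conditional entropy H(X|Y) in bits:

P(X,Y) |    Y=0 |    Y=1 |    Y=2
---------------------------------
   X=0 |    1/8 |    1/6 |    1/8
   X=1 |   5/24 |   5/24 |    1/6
0.9772 bits

Using the chain rule: H(X|Y) = H(X,Y) - H(Y)

First, compute H(X,Y) = 2.5546 bits

Marginal P(Y) = (1/3, 3/8, 7/24)
H(Y) = 1.5774 bits

H(X|Y) = H(X,Y) - H(Y) = 2.5546 - 1.5774 = 0.9772 bits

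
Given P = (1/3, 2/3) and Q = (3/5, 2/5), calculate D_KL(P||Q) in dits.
0.0628 dits

KL divergence: D_KL(P||Q) = Σ p(x) log(p(x)/q(x))

Computing term by term:
  x=0: 1/3 × log_10[(1/3)/(3/5)] = 1/3 × -0.2553 = -0.0851
  x=1: 2/3 × log_10[(2/3)/(2/5)] = 2/3 × 0.2218 = 0.1479

D_KL(P||Q) = 0.0628 dits

Note: KL divergence is always non-negative and equals 0 iff P = Q.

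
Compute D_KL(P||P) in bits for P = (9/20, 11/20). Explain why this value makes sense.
0.0000 bits

KL divergence satisfies the Gibbs inequality: D_KL(P||Q) ≥ 0 for all distributions P, Q.

D_KL(P||Q) = Σ p(x) log(p(x)/q(x))
Each term is p(x) × log_2(p(x)/p(x)) = p(x) × log_2(1) = 0, so the sum is 0.
D_KL(P||Q) = 0.0000 bits

When P = Q, the KL divergence is exactly 0, as there is no 'divergence' between identical distributions.

This non-negativity is a fundamental property: relative entropy cannot be negative because it measures how different Q is from P.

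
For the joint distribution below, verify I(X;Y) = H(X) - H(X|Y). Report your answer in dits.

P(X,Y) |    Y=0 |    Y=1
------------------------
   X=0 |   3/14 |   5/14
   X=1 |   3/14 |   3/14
I(X;Y) = 0.0034 dits

Mutual information has multiple equivalent forms:
- I(X;Y) = H(X) - H(X|Y)
- I(X;Y) = H(Y) - H(Y|X)
- I(X;Y) = H(X) + H(Y) - H(X,Y)

Computing all quantities:
H(X) = 0.2966, H(Y) = 0.2966, H(X,Y) = 0.5898
H(X|Y) = 0.2932, H(Y|X) = 0.2932

Verification:
H(X) - H(X|Y) = 0.2966 - 0.2932 = 0.0034
H(Y) - H(Y|X) = 0.2966 - 0.2932 = 0.0034
H(X) + H(Y) - H(X,Y) = 0.2966 + 0.2966 - 0.5898 = 0.0034

All forms give I(X;Y) = 0.0034 dits. ✓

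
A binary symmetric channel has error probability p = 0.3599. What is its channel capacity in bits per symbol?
0.0574 bits

For a binary symmetric channel (BSC) with error probability p:
Capacity C = 1 - H(p) bits per symbol

where H(p) = -p log₂(p) - (1-p) log₂(1-p) is the binary entropy function.

H(0.3599) = 0.9426 bits
C = 1 - 0.9426 = 0.0574 bits per symbol

This means we can reliably transmit up to 0.0574 bits of information per channel use.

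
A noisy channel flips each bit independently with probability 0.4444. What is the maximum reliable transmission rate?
0.0089 bits

For a binary symmetric channel (BSC) with error probability p:
Capacity C = 1 - H(p) bits per symbol

where H(p) = -p log₂(p) - (1-p) log₂(1-p) is the binary entropy function.

H(0.4444) = 0.9911 bits
C = 1 - 0.9911 = 0.0089 bits per symbol

This means we can reliably transmit up to 0.0089 bits of information per channel use.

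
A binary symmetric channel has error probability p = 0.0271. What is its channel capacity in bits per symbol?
0.8204 bits

For a binary symmetric channel (BSC) with error probability p:
Capacity C = 1 - H(p) bits per symbol

where H(p) = -p log₂(p) - (1-p) log₂(1-p) is the binary entropy function.

H(0.0271) = 0.1796 bits
C = 1 - 0.1796 = 0.8204 bits per symbol

This means we can reliably transmit up to 0.8204 bits of information per channel use.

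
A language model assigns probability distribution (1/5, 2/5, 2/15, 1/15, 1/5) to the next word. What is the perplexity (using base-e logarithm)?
4.3037

Perplexity is e^H (or exp(H) for natural log).

First, H = -Σ p log p = 1.4595 nats
Perplexity = e^1.4595 = 4.3037

Interpretation: The model's uncertainty is equivalent to choosing uniformly among 4.3 options.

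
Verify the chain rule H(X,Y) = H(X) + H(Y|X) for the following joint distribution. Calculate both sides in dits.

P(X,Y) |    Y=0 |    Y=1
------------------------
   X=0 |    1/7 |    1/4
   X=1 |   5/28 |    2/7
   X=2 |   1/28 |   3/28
H(X,Y) = 0.7159, H(X) = 0.4348, H(Y|X) = 0.2811 (all in dits)

Chain rule: H(X,Y) = H(X) + H(Y|X)

Left side — joint entropy directly:
H(X,Y) = -Σ p(x,y) log p(x,y) = 0.7159 dits

Right side — compute H(Y|X) from the conditional distributions:
P(X) = (11/28, 13/28, 1/7), so H(X) = 0.4348 dits
H(Y|X) = Σ_x P(X=x) · H(Y|X=x):
  P(Y|X=0) = (4/11, 7/11), H(Y|X=0) = 0.2847, weight P(X=0) = 11/28
  P(Y|X=1) = (5/13, 8/13), H(Y|X=1) = 0.2894, weight P(X=1) = 13/28
  P(Y|X=2) = (1/4, 3/4), H(Y|X=2) = 0.2442, weight P(X=2) = 1/7
H(Y|X) = 0.2811 dits

H(X) + H(Y|X) = 0.4348 + 0.2811 = 0.7159 dits

Both sides equal 0.7159 dits. ✓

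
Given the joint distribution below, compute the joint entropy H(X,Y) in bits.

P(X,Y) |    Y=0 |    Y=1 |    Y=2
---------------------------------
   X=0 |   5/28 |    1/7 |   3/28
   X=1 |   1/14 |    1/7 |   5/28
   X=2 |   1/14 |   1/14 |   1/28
3.0226 bits

Joint entropy is H(X,Y) = -Σ_{x,y} p(x,y) log p(x,y).

Summing over all non-zero entries:
H(X,Y) = -[5/28·log_2(5/28) + 1/7·log_2(1/7) + 3/28·log_2(3/28) + 1/14·log_2(1/14) + 1/7·log_2(1/7) + 5/28·log_2(5/28) + 1/14·log_2(1/14) + 1/14·log_2(1/14) + 1/28·log_2(1/28)]
H(X,Y) = 3.0226 bits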